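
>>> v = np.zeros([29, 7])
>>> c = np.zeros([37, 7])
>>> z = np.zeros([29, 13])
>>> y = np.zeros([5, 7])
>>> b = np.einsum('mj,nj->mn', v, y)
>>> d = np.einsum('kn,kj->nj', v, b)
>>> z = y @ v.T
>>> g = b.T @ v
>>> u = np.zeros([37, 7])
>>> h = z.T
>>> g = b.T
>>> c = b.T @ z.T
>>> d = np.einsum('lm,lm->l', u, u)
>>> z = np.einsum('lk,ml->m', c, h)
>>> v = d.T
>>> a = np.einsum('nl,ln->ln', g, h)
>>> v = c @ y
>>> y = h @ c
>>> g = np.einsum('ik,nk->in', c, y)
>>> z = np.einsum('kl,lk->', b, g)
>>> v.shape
(5, 7)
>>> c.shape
(5, 5)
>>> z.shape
()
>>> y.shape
(29, 5)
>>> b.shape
(29, 5)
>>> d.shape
(37,)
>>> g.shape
(5, 29)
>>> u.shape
(37, 7)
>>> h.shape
(29, 5)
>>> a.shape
(29, 5)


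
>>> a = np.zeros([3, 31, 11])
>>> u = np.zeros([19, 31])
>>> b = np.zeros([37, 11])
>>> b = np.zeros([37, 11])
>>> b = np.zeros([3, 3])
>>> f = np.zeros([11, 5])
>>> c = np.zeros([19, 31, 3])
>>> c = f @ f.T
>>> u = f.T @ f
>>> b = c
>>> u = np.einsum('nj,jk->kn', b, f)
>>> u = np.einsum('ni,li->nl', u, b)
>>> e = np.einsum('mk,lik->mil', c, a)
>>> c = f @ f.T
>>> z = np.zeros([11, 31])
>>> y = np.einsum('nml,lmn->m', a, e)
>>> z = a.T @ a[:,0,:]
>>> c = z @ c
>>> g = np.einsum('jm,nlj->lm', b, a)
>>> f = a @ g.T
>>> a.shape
(3, 31, 11)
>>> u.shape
(5, 11)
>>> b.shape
(11, 11)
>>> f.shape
(3, 31, 31)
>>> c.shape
(11, 31, 11)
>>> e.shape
(11, 31, 3)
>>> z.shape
(11, 31, 11)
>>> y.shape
(31,)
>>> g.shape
(31, 11)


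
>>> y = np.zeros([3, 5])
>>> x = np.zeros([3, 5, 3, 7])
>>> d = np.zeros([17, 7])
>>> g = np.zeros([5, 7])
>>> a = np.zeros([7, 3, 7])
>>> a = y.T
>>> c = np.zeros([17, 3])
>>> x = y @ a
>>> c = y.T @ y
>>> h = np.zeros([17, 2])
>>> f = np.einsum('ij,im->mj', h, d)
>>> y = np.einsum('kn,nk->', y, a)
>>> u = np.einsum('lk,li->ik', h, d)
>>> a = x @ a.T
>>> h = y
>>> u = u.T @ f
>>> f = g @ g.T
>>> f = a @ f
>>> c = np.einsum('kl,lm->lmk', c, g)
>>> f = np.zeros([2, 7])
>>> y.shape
()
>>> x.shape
(3, 3)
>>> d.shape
(17, 7)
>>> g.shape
(5, 7)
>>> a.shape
(3, 5)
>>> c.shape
(5, 7, 5)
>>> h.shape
()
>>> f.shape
(2, 7)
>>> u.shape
(2, 2)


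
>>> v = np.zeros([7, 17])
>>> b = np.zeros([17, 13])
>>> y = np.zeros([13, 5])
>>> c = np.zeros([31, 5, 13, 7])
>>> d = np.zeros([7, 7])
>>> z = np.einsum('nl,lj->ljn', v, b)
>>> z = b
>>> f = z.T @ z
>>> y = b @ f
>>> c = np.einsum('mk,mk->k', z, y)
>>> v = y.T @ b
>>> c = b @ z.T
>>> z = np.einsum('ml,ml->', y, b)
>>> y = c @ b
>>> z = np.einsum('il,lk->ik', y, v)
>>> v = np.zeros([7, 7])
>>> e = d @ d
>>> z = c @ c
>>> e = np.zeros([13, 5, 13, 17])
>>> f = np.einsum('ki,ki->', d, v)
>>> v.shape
(7, 7)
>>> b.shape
(17, 13)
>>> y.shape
(17, 13)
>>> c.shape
(17, 17)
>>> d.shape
(7, 7)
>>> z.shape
(17, 17)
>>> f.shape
()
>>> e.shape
(13, 5, 13, 17)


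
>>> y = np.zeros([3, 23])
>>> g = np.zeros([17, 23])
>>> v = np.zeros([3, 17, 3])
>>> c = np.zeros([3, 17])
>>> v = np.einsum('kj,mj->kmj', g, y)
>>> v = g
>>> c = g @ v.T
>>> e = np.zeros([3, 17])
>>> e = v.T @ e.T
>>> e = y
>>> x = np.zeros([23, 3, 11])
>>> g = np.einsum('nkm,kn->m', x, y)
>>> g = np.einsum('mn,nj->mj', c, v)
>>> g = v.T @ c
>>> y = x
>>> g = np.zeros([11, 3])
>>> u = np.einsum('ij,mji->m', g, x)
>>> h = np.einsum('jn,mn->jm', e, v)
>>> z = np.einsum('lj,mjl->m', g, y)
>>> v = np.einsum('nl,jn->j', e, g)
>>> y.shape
(23, 3, 11)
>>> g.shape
(11, 3)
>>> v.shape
(11,)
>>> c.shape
(17, 17)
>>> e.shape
(3, 23)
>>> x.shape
(23, 3, 11)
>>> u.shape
(23,)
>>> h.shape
(3, 17)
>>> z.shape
(23,)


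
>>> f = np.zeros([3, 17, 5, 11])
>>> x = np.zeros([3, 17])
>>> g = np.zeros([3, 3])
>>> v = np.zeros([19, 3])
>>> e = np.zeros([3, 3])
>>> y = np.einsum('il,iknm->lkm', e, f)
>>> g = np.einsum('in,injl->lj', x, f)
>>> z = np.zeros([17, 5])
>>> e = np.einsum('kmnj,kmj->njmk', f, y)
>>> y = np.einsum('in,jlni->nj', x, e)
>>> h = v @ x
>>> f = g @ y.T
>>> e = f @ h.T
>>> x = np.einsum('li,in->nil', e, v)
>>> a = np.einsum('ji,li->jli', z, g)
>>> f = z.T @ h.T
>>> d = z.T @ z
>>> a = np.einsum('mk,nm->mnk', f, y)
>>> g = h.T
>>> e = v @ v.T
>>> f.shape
(5, 19)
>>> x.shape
(3, 19, 11)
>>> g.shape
(17, 19)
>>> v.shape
(19, 3)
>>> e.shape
(19, 19)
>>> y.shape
(17, 5)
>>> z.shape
(17, 5)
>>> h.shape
(19, 17)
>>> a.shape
(5, 17, 19)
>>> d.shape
(5, 5)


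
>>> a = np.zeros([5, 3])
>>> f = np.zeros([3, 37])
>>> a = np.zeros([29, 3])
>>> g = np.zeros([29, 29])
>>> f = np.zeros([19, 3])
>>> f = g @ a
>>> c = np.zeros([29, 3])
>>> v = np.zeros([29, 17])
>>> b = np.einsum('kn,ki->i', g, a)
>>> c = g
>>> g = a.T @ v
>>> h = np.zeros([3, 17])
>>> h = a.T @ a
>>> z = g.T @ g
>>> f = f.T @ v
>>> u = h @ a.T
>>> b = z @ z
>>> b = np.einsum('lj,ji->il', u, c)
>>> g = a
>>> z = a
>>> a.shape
(29, 3)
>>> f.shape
(3, 17)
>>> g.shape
(29, 3)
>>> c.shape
(29, 29)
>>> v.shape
(29, 17)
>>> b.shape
(29, 3)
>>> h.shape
(3, 3)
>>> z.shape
(29, 3)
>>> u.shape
(3, 29)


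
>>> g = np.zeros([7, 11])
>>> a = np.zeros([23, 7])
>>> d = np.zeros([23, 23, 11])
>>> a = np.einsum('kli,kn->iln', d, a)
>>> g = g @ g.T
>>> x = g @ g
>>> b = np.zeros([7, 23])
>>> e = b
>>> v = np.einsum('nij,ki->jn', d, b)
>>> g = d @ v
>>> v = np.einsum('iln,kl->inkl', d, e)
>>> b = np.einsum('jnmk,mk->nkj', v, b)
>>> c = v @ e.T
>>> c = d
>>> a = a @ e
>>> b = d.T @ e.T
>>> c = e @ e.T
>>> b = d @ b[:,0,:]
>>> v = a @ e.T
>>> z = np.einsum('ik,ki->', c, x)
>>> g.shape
(23, 23, 23)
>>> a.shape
(11, 23, 23)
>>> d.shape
(23, 23, 11)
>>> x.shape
(7, 7)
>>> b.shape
(23, 23, 7)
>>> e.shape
(7, 23)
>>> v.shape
(11, 23, 7)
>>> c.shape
(7, 7)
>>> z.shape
()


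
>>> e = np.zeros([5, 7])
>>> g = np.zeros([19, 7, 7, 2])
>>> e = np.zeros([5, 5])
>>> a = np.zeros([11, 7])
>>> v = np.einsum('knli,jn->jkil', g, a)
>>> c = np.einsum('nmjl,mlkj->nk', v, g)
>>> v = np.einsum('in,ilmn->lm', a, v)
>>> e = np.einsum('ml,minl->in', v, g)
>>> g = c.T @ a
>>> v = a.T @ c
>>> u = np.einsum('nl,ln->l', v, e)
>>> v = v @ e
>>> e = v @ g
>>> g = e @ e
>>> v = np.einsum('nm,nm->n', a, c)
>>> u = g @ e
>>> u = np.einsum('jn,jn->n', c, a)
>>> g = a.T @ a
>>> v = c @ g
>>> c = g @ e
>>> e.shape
(7, 7)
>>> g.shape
(7, 7)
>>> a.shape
(11, 7)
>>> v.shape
(11, 7)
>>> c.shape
(7, 7)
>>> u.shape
(7,)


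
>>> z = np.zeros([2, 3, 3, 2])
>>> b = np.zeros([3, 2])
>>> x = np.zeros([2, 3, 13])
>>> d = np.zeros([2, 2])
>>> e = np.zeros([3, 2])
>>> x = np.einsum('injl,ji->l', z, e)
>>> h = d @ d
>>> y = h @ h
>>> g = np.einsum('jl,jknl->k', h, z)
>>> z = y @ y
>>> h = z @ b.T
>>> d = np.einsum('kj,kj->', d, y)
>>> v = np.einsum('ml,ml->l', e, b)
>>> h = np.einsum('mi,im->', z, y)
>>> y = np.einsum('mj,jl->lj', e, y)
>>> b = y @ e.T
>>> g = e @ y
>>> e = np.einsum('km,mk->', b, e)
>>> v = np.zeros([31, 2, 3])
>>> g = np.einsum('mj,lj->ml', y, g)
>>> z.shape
(2, 2)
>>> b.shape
(2, 3)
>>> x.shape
(2,)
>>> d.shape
()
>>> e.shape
()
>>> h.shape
()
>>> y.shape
(2, 2)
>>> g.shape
(2, 3)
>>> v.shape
(31, 2, 3)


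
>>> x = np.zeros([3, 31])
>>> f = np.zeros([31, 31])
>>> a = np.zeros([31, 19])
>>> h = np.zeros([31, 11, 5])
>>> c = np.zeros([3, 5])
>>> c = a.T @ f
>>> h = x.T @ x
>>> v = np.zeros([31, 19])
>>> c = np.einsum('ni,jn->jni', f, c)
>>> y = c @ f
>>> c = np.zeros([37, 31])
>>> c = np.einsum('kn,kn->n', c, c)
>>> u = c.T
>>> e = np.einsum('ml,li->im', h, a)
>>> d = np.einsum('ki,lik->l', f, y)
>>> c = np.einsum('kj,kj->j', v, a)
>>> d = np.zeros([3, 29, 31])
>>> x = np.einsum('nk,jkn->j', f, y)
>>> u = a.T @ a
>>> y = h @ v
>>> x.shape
(19,)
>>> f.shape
(31, 31)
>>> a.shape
(31, 19)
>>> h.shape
(31, 31)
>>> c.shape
(19,)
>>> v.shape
(31, 19)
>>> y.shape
(31, 19)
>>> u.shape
(19, 19)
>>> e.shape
(19, 31)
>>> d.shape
(3, 29, 31)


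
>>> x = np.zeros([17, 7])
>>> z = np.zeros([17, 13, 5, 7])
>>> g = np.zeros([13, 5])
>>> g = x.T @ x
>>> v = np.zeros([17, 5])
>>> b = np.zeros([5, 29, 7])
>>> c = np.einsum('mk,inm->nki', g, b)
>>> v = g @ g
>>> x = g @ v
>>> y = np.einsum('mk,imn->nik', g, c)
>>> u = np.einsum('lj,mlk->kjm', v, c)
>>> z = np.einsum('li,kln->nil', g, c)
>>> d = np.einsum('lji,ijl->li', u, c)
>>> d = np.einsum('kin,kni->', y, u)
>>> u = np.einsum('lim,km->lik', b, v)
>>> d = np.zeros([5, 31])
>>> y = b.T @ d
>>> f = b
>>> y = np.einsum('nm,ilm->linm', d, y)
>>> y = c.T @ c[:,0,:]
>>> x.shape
(7, 7)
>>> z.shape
(5, 7, 7)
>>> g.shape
(7, 7)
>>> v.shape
(7, 7)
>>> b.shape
(5, 29, 7)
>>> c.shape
(29, 7, 5)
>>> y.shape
(5, 7, 5)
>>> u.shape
(5, 29, 7)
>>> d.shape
(5, 31)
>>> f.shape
(5, 29, 7)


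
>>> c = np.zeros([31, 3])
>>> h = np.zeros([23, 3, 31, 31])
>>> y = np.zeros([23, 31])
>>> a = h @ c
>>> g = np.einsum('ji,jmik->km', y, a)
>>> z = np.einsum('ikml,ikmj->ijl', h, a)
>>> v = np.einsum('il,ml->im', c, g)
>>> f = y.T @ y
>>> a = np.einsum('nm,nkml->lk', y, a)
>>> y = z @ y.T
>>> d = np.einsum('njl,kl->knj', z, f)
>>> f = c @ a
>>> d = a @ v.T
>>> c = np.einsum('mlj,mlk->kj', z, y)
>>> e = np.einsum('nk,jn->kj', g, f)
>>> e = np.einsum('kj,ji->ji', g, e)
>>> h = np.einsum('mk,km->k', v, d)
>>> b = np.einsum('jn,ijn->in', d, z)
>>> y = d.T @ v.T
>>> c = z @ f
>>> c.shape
(23, 3, 3)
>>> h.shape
(3,)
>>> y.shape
(31, 31)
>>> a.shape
(3, 3)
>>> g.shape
(3, 3)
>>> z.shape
(23, 3, 31)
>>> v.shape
(31, 3)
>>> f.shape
(31, 3)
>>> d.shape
(3, 31)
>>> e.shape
(3, 31)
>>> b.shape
(23, 31)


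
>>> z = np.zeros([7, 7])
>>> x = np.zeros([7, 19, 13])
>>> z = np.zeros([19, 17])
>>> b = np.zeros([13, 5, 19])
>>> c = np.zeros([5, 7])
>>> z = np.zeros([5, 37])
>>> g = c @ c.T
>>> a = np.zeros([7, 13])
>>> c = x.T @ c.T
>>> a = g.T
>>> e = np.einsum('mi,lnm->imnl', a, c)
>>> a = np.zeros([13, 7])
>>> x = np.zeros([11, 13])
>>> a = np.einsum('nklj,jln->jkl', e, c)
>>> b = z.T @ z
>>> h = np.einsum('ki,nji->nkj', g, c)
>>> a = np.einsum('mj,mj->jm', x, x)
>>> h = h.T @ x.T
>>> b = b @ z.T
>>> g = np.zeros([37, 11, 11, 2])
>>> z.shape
(5, 37)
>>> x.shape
(11, 13)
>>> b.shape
(37, 5)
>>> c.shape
(13, 19, 5)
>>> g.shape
(37, 11, 11, 2)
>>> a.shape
(13, 11)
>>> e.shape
(5, 5, 19, 13)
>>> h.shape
(19, 5, 11)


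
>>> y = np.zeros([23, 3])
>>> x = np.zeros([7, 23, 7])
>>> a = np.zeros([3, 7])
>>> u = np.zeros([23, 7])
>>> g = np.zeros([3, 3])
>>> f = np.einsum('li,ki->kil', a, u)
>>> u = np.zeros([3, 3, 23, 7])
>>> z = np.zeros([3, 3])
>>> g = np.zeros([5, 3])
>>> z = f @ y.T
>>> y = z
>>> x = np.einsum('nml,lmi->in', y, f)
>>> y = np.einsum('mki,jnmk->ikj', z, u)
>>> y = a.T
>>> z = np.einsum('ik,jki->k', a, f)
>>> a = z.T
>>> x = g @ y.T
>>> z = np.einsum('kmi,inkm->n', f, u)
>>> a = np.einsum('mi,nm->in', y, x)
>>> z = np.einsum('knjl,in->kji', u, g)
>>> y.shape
(7, 3)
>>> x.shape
(5, 7)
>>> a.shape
(3, 5)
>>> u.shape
(3, 3, 23, 7)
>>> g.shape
(5, 3)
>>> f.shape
(23, 7, 3)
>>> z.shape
(3, 23, 5)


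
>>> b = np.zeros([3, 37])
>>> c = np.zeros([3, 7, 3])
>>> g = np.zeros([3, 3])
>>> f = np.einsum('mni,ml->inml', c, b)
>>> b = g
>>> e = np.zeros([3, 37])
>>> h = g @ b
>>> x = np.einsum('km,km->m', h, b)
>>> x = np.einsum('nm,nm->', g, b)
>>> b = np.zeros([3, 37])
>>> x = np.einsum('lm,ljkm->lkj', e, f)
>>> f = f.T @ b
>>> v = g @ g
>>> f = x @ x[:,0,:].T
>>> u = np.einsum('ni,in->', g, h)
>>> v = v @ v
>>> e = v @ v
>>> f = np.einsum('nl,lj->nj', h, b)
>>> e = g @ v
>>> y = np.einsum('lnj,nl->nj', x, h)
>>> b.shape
(3, 37)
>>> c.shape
(3, 7, 3)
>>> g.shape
(3, 3)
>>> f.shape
(3, 37)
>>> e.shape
(3, 3)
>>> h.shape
(3, 3)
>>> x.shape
(3, 3, 7)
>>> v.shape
(3, 3)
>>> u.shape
()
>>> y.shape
(3, 7)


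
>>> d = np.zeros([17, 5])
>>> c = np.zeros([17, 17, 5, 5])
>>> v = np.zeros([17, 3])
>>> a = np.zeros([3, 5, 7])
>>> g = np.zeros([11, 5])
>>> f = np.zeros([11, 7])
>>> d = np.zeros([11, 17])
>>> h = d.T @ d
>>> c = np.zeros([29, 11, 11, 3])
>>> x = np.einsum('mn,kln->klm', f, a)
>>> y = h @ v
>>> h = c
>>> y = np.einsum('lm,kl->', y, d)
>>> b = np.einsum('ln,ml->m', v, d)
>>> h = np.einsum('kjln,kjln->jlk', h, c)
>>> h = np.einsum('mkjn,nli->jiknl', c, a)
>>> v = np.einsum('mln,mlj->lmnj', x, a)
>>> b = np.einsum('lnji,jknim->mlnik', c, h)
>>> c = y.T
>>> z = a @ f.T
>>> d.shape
(11, 17)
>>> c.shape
()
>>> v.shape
(5, 3, 11, 7)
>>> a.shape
(3, 5, 7)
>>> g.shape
(11, 5)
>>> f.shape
(11, 7)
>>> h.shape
(11, 7, 11, 3, 5)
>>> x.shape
(3, 5, 11)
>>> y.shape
()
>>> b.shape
(5, 29, 11, 3, 7)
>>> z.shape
(3, 5, 11)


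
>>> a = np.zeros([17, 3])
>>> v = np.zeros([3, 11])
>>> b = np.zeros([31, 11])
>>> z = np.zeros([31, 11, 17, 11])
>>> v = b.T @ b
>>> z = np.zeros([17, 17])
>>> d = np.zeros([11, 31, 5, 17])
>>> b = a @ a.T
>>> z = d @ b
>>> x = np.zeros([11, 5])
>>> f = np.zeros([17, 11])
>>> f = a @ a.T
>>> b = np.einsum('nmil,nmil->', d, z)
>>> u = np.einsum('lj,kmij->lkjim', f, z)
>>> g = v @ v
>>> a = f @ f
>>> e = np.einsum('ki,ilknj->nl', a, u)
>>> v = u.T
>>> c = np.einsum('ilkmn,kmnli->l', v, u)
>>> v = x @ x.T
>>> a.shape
(17, 17)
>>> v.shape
(11, 11)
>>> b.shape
()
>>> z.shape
(11, 31, 5, 17)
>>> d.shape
(11, 31, 5, 17)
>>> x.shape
(11, 5)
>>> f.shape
(17, 17)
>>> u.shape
(17, 11, 17, 5, 31)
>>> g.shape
(11, 11)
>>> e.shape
(5, 11)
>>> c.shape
(5,)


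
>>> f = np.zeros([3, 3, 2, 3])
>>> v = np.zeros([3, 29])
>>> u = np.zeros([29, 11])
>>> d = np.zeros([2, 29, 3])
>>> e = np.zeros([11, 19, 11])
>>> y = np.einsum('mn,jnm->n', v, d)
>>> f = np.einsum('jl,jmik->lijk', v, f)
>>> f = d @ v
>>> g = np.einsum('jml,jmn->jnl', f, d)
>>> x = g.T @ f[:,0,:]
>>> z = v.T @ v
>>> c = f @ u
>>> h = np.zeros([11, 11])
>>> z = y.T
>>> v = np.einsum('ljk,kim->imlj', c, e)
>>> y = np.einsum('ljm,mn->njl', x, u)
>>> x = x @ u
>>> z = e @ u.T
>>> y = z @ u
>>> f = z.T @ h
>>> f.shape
(29, 19, 11)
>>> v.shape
(19, 11, 2, 29)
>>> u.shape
(29, 11)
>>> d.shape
(2, 29, 3)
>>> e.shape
(11, 19, 11)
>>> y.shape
(11, 19, 11)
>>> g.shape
(2, 3, 29)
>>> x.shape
(29, 3, 11)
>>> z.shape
(11, 19, 29)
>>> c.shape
(2, 29, 11)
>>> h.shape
(11, 11)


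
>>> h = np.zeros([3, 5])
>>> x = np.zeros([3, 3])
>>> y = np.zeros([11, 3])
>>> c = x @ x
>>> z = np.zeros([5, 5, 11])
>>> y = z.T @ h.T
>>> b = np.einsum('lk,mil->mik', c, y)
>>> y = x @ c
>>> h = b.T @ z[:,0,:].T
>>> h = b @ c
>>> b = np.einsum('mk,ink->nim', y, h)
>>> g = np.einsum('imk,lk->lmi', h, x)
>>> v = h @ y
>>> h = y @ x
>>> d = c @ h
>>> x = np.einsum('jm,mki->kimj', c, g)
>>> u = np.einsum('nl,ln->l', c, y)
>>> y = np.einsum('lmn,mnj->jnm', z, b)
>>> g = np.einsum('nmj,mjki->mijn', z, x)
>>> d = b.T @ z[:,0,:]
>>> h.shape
(3, 3)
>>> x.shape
(5, 11, 3, 3)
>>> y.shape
(3, 11, 5)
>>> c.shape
(3, 3)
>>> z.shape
(5, 5, 11)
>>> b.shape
(5, 11, 3)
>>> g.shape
(5, 3, 11, 5)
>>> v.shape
(11, 5, 3)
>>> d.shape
(3, 11, 11)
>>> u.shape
(3,)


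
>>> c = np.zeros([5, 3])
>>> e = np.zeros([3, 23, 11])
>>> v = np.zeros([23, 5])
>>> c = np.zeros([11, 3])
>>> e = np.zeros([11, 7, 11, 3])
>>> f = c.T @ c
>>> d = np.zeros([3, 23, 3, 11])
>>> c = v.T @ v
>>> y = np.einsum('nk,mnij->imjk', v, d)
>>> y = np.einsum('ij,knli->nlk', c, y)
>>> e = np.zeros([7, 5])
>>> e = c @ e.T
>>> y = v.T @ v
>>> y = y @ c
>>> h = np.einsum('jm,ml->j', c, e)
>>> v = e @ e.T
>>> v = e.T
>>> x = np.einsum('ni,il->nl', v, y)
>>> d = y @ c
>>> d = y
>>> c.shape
(5, 5)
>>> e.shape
(5, 7)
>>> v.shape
(7, 5)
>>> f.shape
(3, 3)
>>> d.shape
(5, 5)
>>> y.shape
(5, 5)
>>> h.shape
(5,)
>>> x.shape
(7, 5)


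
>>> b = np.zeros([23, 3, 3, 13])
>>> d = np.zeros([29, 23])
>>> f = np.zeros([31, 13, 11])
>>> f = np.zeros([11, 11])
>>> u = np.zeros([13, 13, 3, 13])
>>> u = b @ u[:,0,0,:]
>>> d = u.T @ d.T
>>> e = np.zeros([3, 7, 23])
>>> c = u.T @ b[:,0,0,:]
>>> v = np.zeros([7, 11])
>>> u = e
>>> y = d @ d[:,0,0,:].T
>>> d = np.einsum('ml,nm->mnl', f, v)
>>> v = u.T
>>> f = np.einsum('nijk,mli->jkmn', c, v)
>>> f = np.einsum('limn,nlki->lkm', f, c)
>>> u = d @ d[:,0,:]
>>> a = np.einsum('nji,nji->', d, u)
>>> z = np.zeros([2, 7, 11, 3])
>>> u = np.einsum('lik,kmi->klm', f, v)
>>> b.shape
(23, 3, 3, 13)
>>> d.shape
(11, 7, 11)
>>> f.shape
(3, 3, 23)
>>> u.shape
(23, 3, 7)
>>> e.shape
(3, 7, 23)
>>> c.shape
(13, 3, 3, 13)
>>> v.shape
(23, 7, 3)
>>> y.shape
(13, 3, 3, 13)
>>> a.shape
()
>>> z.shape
(2, 7, 11, 3)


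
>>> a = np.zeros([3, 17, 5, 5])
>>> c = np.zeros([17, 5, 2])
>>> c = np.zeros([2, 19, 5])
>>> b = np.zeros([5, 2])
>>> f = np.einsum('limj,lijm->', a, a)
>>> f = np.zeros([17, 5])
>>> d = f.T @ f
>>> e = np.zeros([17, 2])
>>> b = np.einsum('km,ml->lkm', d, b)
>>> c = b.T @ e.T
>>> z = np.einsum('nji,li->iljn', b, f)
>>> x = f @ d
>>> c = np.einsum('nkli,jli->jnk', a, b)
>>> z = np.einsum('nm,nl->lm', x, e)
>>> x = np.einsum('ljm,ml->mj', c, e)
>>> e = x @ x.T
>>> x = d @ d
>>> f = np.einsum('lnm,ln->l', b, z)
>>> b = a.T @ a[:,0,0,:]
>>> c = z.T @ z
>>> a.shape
(3, 17, 5, 5)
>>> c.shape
(5, 5)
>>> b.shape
(5, 5, 17, 5)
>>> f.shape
(2,)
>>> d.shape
(5, 5)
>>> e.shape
(17, 17)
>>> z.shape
(2, 5)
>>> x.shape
(5, 5)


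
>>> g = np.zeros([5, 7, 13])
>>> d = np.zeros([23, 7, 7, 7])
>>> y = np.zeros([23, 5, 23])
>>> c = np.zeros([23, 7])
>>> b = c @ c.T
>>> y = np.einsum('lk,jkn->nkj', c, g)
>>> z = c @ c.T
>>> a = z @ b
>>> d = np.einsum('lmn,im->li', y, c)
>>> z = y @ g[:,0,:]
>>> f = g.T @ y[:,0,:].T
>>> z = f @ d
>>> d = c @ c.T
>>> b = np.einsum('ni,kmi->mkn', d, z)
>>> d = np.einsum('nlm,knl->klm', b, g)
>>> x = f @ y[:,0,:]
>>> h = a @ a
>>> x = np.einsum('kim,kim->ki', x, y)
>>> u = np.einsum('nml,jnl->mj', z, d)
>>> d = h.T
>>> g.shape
(5, 7, 13)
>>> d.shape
(23, 23)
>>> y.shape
(13, 7, 5)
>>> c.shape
(23, 7)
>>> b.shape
(7, 13, 23)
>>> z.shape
(13, 7, 23)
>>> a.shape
(23, 23)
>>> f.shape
(13, 7, 13)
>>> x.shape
(13, 7)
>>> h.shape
(23, 23)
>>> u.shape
(7, 5)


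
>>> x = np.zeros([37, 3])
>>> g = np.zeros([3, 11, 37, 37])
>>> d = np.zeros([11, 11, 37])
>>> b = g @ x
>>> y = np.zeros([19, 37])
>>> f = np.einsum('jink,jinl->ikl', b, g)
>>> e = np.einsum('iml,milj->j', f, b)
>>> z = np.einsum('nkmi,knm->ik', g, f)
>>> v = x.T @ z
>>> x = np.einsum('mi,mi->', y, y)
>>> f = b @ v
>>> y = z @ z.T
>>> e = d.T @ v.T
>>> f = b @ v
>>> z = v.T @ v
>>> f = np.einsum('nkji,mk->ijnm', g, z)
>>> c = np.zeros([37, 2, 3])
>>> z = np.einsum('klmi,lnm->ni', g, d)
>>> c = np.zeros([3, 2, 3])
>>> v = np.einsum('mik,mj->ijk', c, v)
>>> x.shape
()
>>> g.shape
(3, 11, 37, 37)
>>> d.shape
(11, 11, 37)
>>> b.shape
(3, 11, 37, 3)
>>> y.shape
(37, 37)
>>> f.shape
(37, 37, 3, 11)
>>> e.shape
(37, 11, 3)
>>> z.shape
(11, 37)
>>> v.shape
(2, 11, 3)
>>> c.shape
(3, 2, 3)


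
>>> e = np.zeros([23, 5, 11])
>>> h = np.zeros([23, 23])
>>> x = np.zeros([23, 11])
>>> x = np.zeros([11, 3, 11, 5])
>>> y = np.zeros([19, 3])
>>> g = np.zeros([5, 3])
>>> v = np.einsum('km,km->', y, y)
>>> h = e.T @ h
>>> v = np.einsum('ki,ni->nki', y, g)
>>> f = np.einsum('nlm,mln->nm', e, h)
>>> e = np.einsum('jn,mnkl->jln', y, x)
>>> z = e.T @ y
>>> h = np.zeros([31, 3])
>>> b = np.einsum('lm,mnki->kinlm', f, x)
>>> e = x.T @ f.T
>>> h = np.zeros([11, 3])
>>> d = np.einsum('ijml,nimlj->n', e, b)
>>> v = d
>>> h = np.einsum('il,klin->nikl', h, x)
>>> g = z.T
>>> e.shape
(5, 11, 3, 23)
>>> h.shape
(5, 11, 11, 3)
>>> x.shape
(11, 3, 11, 5)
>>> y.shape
(19, 3)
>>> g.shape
(3, 5, 3)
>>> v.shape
(11,)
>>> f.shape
(23, 11)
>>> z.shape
(3, 5, 3)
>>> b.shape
(11, 5, 3, 23, 11)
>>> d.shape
(11,)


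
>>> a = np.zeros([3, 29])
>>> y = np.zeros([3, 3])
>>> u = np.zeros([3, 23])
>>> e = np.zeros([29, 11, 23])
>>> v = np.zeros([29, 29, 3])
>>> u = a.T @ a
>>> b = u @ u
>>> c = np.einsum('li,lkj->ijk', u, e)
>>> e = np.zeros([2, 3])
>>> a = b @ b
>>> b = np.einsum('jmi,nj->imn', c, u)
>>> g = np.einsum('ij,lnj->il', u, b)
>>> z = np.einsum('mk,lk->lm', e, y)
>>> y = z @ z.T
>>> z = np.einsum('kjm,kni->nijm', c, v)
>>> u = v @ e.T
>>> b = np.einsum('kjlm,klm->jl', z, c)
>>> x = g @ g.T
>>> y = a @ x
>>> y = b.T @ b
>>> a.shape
(29, 29)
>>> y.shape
(23, 23)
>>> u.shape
(29, 29, 2)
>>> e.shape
(2, 3)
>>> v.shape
(29, 29, 3)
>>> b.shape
(3, 23)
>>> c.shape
(29, 23, 11)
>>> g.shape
(29, 11)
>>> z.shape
(29, 3, 23, 11)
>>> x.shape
(29, 29)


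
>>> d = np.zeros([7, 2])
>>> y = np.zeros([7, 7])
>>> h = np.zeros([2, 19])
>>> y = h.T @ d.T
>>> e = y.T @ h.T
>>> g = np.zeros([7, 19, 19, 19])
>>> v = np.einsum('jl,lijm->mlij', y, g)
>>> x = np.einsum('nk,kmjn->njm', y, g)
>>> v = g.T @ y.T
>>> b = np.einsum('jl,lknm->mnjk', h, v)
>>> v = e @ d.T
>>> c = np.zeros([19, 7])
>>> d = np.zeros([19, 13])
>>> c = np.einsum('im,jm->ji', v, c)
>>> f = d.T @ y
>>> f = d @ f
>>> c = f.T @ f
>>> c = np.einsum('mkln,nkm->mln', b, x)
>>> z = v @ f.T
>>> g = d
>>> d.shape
(19, 13)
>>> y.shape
(19, 7)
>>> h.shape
(2, 19)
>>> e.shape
(7, 2)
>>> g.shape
(19, 13)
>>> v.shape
(7, 7)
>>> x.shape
(19, 19, 19)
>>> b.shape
(19, 19, 2, 19)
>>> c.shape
(19, 2, 19)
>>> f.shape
(19, 7)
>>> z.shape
(7, 19)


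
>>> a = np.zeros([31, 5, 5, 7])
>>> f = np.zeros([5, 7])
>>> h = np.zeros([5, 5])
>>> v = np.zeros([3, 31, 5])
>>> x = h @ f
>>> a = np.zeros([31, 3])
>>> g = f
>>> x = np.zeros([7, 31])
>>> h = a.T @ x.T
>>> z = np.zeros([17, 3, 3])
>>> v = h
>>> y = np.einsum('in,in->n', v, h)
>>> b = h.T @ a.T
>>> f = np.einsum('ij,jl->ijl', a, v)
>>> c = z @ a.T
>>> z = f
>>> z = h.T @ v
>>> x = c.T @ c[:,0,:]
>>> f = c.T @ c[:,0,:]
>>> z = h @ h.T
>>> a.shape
(31, 3)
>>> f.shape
(31, 3, 31)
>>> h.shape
(3, 7)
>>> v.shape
(3, 7)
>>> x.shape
(31, 3, 31)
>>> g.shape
(5, 7)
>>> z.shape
(3, 3)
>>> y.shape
(7,)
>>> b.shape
(7, 31)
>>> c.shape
(17, 3, 31)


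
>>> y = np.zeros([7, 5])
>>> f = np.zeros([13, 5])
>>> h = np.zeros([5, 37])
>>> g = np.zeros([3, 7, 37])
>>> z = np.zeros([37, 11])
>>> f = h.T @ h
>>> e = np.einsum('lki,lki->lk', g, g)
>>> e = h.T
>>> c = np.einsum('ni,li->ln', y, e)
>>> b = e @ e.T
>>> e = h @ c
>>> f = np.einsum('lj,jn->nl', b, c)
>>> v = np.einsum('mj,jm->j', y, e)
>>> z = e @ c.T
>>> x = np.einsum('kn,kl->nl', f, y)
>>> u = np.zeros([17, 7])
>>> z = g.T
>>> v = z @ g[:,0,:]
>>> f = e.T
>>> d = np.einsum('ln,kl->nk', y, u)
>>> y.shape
(7, 5)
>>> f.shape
(7, 5)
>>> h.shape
(5, 37)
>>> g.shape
(3, 7, 37)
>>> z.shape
(37, 7, 3)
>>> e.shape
(5, 7)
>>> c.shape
(37, 7)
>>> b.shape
(37, 37)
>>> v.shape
(37, 7, 37)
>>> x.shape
(37, 5)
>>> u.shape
(17, 7)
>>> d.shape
(5, 17)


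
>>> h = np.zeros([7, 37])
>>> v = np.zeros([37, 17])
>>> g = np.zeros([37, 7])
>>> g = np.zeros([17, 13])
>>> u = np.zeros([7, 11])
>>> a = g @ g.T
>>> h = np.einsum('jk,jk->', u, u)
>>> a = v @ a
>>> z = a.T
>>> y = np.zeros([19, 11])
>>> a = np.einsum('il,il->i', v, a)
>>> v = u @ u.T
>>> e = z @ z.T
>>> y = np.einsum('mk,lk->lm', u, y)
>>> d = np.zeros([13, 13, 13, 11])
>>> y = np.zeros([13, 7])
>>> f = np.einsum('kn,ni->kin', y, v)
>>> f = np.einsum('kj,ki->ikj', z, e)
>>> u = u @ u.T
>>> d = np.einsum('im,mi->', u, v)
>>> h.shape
()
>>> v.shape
(7, 7)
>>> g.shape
(17, 13)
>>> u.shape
(7, 7)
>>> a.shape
(37,)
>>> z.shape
(17, 37)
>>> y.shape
(13, 7)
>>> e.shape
(17, 17)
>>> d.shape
()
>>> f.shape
(17, 17, 37)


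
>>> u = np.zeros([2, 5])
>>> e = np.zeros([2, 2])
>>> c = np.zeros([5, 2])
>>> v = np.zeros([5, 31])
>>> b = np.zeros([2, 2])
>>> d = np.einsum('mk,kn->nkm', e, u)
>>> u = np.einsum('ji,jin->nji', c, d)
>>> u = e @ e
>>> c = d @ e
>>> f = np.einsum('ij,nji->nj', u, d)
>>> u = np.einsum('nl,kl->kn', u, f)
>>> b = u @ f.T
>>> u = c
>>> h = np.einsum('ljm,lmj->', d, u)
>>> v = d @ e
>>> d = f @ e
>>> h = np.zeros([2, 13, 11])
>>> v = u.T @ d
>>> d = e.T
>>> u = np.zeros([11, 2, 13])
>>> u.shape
(11, 2, 13)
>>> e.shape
(2, 2)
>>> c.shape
(5, 2, 2)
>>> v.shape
(2, 2, 2)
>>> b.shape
(5, 5)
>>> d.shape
(2, 2)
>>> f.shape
(5, 2)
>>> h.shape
(2, 13, 11)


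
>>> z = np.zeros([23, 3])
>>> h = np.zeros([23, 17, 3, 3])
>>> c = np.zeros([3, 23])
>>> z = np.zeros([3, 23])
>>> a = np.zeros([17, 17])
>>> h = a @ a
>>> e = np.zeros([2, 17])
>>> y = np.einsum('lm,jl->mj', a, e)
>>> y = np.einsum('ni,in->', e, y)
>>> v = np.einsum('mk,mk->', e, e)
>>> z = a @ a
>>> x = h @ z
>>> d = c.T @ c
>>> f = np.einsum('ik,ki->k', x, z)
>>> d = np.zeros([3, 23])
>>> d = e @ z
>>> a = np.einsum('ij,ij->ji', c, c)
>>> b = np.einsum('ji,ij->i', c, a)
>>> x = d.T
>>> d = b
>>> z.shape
(17, 17)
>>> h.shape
(17, 17)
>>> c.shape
(3, 23)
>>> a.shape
(23, 3)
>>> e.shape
(2, 17)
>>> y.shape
()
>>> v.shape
()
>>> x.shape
(17, 2)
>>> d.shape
(23,)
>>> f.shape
(17,)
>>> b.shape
(23,)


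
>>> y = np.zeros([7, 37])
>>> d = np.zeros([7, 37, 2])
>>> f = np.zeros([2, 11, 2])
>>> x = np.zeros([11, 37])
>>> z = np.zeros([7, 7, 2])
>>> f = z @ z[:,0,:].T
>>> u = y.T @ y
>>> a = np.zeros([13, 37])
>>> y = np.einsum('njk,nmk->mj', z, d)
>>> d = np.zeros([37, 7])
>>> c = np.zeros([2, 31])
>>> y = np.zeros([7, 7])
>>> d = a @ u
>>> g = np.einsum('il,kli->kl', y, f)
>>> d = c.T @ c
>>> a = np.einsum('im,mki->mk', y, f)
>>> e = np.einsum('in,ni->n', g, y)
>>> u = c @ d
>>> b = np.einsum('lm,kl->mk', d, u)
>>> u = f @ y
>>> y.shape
(7, 7)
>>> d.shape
(31, 31)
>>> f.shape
(7, 7, 7)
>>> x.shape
(11, 37)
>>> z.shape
(7, 7, 2)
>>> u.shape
(7, 7, 7)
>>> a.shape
(7, 7)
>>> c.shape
(2, 31)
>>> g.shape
(7, 7)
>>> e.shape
(7,)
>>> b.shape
(31, 2)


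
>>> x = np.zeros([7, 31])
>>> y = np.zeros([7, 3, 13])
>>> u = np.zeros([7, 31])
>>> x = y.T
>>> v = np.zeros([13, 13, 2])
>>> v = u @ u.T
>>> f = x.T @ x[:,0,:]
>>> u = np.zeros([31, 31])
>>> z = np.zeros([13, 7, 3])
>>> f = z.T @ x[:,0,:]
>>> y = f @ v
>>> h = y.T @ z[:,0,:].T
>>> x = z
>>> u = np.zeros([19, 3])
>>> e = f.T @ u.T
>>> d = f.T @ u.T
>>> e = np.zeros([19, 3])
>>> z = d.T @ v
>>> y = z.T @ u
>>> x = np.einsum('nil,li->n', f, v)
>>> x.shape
(3,)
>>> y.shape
(7, 7, 3)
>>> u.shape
(19, 3)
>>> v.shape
(7, 7)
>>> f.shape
(3, 7, 7)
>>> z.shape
(19, 7, 7)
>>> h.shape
(7, 7, 13)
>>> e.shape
(19, 3)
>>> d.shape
(7, 7, 19)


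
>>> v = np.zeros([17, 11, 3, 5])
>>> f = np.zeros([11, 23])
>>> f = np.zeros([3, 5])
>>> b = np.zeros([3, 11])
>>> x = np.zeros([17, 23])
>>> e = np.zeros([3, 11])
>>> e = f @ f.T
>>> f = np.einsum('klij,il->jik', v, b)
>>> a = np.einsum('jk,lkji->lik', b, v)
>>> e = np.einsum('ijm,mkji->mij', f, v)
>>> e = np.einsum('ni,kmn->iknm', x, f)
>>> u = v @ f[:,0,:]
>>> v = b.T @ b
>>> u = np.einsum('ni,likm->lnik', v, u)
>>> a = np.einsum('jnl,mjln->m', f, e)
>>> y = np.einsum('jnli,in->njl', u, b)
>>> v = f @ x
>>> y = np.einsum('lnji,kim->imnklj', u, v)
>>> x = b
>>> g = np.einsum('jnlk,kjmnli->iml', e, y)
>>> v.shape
(5, 3, 23)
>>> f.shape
(5, 3, 17)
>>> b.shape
(3, 11)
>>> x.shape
(3, 11)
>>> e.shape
(23, 5, 17, 3)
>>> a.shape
(23,)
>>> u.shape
(17, 11, 11, 3)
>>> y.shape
(3, 23, 11, 5, 17, 11)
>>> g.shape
(11, 11, 17)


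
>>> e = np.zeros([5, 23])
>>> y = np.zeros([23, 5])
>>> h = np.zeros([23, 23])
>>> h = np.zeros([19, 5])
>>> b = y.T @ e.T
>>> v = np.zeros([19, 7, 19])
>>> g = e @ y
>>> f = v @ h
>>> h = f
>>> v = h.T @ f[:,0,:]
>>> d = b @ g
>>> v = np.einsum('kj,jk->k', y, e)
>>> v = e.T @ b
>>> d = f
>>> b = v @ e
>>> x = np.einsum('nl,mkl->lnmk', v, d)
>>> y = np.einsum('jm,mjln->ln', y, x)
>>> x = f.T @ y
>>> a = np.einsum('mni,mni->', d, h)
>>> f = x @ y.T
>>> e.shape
(5, 23)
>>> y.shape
(19, 7)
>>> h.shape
(19, 7, 5)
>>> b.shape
(23, 23)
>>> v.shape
(23, 5)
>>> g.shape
(5, 5)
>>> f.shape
(5, 7, 19)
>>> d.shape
(19, 7, 5)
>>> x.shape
(5, 7, 7)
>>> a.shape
()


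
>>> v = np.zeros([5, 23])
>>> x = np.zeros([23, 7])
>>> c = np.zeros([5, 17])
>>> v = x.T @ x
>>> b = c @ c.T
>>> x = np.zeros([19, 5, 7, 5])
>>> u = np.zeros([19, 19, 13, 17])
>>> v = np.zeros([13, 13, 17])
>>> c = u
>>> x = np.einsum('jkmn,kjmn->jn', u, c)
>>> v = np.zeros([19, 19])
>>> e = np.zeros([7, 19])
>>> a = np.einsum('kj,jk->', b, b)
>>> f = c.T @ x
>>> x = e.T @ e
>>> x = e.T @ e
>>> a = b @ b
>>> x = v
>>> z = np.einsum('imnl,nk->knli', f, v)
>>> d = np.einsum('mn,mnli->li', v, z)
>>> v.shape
(19, 19)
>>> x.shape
(19, 19)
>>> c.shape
(19, 19, 13, 17)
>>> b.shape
(5, 5)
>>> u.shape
(19, 19, 13, 17)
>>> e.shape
(7, 19)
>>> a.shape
(5, 5)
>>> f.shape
(17, 13, 19, 17)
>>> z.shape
(19, 19, 17, 17)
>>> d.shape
(17, 17)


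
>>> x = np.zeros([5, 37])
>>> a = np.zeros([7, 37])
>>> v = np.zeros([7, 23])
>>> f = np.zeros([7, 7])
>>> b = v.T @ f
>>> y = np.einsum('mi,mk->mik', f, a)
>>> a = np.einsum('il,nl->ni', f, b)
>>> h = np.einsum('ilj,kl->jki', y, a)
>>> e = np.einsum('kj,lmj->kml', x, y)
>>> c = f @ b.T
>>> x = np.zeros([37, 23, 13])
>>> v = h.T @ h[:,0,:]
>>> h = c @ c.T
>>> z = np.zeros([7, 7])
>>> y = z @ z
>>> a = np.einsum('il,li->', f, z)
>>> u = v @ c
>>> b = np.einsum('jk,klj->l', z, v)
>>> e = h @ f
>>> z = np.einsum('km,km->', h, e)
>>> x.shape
(37, 23, 13)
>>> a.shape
()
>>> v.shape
(7, 23, 7)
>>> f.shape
(7, 7)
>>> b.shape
(23,)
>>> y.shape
(7, 7)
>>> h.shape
(7, 7)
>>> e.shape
(7, 7)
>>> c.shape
(7, 23)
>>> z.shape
()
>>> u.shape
(7, 23, 23)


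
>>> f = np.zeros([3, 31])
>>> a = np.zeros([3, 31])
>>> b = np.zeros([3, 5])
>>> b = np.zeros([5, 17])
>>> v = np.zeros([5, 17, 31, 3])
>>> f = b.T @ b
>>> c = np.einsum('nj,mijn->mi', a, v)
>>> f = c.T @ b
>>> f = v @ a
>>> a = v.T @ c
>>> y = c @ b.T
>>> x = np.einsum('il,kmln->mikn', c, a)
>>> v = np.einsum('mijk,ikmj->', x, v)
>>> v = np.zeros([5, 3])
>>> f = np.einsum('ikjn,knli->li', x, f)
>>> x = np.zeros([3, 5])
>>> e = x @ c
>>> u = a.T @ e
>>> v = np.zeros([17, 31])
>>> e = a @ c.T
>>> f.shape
(31, 31)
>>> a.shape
(3, 31, 17, 17)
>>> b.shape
(5, 17)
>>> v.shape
(17, 31)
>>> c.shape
(5, 17)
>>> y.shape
(5, 5)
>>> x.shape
(3, 5)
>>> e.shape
(3, 31, 17, 5)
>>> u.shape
(17, 17, 31, 17)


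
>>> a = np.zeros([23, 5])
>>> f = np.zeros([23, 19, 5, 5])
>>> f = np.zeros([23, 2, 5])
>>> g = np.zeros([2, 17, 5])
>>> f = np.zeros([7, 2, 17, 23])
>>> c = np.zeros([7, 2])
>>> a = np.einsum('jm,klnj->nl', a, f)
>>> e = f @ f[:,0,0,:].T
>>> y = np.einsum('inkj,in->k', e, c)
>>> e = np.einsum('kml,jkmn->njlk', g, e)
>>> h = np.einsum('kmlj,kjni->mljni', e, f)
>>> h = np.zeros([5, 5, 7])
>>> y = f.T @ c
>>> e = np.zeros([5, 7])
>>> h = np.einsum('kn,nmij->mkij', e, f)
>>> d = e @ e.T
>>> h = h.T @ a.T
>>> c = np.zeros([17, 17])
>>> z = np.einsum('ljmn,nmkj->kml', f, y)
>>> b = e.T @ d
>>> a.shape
(17, 2)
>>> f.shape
(7, 2, 17, 23)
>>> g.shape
(2, 17, 5)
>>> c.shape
(17, 17)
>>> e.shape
(5, 7)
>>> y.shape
(23, 17, 2, 2)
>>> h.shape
(23, 17, 5, 17)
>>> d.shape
(5, 5)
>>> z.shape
(2, 17, 7)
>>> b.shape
(7, 5)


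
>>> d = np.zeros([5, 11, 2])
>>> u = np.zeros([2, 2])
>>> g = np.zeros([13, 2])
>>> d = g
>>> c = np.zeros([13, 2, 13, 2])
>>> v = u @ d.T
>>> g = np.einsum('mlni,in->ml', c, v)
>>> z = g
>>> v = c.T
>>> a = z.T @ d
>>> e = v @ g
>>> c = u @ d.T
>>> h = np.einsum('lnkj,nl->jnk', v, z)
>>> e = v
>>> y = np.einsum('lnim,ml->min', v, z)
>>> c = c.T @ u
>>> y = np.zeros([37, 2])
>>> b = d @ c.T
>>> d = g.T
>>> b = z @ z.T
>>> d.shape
(2, 13)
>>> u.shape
(2, 2)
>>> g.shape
(13, 2)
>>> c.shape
(13, 2)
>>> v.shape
(2, 13, 2, 13)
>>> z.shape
(13, 2)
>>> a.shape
(2, 2)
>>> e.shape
(2, 13, 2, 13)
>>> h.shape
(13, 13, 2)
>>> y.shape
(37, 2)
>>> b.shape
(13, 13)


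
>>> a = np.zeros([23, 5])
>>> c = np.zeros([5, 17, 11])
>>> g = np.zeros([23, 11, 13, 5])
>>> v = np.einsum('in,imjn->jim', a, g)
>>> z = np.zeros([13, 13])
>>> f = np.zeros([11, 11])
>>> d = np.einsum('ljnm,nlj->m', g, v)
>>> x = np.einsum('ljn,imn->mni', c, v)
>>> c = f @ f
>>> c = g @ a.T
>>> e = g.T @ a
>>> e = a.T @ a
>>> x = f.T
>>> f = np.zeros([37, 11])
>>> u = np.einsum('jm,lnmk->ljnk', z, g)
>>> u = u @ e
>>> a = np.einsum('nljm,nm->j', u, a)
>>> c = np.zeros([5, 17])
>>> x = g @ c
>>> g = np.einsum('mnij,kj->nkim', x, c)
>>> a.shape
(11,)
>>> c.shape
(5, 17)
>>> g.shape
(11, 5, 13, 23)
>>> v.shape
(13, 23, 11)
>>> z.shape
(13, 13)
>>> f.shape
(37, 11)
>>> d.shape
(5,)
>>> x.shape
(23, 11, 13, 17)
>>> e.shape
(5, 5)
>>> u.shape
(23, 13, 11, 5)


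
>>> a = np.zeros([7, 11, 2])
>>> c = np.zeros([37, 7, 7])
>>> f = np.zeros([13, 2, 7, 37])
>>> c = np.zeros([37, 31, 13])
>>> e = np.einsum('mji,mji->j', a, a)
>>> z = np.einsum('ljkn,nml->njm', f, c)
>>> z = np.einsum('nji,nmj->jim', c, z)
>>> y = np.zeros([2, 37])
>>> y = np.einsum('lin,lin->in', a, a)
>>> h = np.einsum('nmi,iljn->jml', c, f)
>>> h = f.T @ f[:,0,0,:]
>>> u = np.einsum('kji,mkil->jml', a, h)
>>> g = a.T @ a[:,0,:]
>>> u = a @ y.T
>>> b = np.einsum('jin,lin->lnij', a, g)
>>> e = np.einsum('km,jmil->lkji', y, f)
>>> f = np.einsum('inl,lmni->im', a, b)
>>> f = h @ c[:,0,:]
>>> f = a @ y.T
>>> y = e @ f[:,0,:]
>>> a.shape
(7, 11, 2)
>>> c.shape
(37, 31, 13)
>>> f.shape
(7, 11, 11)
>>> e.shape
(37, 11, 13, 7)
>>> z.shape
(31, 13, 2)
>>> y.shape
(37, 11, 13, 11)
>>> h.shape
(37, 7, 2, 37)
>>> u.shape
(7, 11, 11)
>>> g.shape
(2, 11, 2)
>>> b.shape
(2, 2, 11, 7)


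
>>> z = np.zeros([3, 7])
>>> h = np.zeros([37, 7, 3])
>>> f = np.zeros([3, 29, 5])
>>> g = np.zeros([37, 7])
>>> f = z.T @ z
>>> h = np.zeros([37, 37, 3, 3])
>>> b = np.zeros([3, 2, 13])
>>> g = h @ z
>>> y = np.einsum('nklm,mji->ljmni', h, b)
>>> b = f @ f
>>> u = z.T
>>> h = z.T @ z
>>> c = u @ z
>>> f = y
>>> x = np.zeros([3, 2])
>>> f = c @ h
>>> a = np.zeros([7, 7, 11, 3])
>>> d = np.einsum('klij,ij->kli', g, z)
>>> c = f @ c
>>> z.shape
(3, 7)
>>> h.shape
(7, 7)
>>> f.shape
(7, 7)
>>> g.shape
(37, 37, 3, 7)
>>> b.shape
(7, 7)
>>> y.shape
(3, 2, 3, 37, 13)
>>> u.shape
(7, 3)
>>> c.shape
(7, 7)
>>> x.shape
(3, 2)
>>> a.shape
(7, 7, 11, 3)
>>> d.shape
(37, 37, 3)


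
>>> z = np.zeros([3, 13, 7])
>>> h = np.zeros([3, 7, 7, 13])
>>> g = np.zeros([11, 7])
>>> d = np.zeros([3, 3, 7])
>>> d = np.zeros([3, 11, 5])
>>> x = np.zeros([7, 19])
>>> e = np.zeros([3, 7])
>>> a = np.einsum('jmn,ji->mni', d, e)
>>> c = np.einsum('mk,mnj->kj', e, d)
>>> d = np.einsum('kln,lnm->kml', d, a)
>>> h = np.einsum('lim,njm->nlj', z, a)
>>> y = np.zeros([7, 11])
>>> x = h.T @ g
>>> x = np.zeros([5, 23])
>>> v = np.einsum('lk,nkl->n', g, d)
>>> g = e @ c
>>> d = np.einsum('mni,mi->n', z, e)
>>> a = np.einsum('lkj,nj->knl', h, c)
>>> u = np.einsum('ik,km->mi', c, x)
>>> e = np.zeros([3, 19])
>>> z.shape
(3, 13, 7)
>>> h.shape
(11, 3, 5)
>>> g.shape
(3, 5)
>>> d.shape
(13,)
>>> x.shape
(5, 23)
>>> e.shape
(3, 19)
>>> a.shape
(3, 7, 11)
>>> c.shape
(7, 5)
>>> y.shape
(7, 11)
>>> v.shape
(3,)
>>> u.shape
(23, 7)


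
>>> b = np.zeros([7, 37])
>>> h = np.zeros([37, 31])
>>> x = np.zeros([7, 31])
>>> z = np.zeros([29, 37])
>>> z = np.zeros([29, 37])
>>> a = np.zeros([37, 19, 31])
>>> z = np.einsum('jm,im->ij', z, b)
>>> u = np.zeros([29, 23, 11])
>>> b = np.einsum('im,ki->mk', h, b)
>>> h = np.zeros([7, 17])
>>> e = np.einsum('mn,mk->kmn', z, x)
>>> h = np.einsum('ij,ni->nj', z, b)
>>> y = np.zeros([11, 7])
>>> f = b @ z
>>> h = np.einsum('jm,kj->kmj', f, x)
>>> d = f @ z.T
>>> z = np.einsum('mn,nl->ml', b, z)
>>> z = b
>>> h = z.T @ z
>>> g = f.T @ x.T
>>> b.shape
(31, 7)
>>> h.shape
(7, 7)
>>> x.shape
(7, 31)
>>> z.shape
(31, 7)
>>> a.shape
(37, 19, 31)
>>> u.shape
(29, 23, 11)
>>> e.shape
(31, 7, 29)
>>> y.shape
(11, 7)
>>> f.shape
(31, 29)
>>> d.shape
(31, 7)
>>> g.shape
(29, 7)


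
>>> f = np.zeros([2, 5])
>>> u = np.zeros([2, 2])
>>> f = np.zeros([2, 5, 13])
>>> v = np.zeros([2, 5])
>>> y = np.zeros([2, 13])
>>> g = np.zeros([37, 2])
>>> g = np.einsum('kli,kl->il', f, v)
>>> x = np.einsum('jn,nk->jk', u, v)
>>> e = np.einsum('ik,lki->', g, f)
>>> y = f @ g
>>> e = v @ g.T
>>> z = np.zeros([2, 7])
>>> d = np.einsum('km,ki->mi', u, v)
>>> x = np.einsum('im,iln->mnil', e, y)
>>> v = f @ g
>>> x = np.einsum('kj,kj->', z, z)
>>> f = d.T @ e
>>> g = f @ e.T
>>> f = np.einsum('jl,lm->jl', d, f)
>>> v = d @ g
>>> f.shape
(2, 5)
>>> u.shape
(2, 2)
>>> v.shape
(2, 2)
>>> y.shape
(2, 5, 5)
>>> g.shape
(5, 2)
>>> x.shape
()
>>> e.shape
(2, 13)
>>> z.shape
(2, 7)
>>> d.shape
(2, 5)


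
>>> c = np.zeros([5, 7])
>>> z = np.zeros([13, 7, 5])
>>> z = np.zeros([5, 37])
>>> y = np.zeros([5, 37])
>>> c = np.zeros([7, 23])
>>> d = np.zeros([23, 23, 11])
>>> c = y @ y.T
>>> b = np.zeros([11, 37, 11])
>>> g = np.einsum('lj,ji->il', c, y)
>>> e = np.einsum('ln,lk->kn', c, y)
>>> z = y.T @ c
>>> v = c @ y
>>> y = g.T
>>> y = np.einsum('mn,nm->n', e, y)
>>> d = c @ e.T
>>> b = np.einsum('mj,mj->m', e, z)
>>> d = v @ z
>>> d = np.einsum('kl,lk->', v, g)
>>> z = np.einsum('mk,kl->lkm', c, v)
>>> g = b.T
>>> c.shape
(5, 5)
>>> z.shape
(37, 5, 5)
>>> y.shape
(5,)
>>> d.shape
()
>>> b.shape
(37,)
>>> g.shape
(37,)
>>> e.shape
(37, 5)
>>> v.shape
(5, 37)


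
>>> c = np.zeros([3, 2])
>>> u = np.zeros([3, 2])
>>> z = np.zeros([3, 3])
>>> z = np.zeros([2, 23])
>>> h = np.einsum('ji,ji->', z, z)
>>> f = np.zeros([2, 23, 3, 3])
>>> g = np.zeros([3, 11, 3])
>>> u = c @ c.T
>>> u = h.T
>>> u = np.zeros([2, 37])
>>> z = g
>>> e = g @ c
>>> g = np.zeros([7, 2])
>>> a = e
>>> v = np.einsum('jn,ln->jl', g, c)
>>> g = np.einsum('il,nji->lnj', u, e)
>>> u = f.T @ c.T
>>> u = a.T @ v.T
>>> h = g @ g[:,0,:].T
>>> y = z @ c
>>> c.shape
(3, 2)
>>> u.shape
(2, 11, 7)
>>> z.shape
(3, 11, 3)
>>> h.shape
(37, 3, 37)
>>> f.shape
(2, 23, 3, 3)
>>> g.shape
(37, 3, 11)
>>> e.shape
(3, 11, 2)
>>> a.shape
(3, 11, 2)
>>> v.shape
(7, 3)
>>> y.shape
(3, 11, 2)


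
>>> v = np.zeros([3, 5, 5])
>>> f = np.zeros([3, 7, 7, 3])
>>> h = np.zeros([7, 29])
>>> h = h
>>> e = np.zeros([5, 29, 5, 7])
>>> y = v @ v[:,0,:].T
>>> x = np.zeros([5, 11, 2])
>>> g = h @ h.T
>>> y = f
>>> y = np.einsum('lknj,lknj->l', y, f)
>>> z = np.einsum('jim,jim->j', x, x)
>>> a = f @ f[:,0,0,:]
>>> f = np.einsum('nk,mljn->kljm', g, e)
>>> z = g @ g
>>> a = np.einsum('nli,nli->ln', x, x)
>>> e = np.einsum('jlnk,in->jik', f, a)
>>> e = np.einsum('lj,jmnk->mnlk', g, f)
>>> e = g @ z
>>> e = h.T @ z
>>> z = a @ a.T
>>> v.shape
(3, 5, 5)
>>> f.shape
(7, 29, 5, 5)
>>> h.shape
(7, 29)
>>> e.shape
(29, 7)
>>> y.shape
(3,)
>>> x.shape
(5, 11, 2)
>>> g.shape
(7, 7)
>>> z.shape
(11, 11)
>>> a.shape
(11, 5)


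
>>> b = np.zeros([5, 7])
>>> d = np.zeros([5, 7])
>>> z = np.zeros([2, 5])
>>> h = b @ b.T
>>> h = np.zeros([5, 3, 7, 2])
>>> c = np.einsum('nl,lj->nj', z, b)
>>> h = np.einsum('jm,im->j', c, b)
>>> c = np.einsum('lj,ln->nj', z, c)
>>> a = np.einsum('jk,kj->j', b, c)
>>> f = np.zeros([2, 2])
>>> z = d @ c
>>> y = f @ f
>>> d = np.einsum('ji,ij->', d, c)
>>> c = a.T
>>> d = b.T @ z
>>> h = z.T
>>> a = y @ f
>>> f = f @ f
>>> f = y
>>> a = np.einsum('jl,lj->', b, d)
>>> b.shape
(5, 7)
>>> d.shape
(7, 5)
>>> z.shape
(5, 5)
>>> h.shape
(5, 5)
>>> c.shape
(5,)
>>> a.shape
()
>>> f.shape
(2, 2)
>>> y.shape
(2, 2)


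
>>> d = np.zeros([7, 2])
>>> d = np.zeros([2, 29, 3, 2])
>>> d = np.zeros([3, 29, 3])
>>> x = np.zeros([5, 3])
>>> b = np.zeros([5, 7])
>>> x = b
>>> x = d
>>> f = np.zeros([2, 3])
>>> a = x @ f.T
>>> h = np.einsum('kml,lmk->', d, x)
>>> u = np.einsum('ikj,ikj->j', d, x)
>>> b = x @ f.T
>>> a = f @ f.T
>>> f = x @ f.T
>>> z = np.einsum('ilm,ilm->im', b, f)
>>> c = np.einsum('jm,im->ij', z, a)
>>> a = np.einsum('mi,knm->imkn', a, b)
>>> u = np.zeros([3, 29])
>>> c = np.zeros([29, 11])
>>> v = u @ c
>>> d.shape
(3, 29, 3)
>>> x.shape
(3, 29, 3)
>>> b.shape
(3, 29, 2)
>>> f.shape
(3, 29, 2)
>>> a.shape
(2, 2, 3, 29)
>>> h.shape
()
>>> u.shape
(3, 29)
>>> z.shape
(3, 2)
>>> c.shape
(29, 11)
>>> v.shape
(3, 11)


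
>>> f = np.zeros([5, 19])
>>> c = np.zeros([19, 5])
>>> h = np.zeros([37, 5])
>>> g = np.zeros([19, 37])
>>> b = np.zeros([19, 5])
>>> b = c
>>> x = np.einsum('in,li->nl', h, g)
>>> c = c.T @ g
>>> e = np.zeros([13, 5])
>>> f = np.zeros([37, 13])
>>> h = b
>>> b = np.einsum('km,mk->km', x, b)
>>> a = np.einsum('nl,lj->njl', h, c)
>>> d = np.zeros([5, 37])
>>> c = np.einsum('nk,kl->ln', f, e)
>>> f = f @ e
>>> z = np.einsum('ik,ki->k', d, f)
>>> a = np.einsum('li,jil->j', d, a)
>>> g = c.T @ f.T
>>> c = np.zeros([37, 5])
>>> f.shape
(37, 5)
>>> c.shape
(37, 5)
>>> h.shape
(19, 5)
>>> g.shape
(37, 37)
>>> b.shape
(5, 19)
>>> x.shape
(5, 19)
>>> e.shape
(13, 5)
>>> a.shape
(19,)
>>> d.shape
(5, 37)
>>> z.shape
(37,)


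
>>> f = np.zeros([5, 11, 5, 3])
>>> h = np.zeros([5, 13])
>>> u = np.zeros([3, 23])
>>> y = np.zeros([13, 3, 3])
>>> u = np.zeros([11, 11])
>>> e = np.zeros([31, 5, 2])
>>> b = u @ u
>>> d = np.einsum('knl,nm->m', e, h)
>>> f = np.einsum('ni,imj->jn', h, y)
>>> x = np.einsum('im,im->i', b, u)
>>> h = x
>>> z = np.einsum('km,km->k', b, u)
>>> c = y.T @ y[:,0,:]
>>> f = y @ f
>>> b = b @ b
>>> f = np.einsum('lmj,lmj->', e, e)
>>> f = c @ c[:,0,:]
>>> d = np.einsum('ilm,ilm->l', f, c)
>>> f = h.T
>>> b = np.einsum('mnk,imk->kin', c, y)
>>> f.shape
(11,)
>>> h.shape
(11,)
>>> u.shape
(11, 11)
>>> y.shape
(13, 3, 3)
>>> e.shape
(31, 5, 2)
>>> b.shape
(3, 13, 3)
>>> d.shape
(3,)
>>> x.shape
(11,)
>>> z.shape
(11,)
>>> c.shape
(3, 3, 3)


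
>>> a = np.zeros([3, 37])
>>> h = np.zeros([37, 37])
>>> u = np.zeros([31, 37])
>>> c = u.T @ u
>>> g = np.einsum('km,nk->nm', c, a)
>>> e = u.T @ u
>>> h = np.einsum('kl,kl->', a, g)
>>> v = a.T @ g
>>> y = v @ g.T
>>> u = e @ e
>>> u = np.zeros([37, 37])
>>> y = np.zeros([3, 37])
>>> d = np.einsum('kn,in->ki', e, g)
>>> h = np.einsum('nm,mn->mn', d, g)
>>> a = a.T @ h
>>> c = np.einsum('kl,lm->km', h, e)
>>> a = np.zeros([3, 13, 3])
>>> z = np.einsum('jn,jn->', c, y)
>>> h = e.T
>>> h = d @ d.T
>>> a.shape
(3, 13, 3)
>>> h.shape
(37, 37)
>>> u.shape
(37, 37)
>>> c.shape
(3, 37)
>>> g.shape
(3, 37)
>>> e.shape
(37, 37)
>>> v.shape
(37, 37)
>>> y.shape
(3, 37)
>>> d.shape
(37, 3)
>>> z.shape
()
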